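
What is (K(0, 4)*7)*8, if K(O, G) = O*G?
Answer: 0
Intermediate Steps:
K(O, G) = G*O
(K(0, 4)*7)*8 = ((4*0)*7)*8 = (0*7)*8 = 0*8 = 0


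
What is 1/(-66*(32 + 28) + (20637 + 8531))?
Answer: 1/25208 ≈ 3.9670e-5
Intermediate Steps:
1/(-66*(32 + 28) + (20637 + 8531)) = 1/(-66*60 + 29168) = 1/(-3960 + 29168) = 1/25208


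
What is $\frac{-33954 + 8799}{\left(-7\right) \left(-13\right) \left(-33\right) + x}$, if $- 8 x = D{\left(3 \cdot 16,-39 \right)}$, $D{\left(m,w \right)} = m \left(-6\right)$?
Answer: $\frac{195}{23} \approx 8.4783$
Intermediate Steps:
$D{\left(m,w \right)} = - 6 m$
$x = 36$ ($x = - \frac{\left(-6\right) 3 \cdot 16}{8} = - \frac{\left(-6\right) 48}{8} = \left(- \frac{1}{8}\right) \left(-288\right) = 36$)
$\frac{-33954 + 8799}{\left(-7\right) \left(-13\right) \left(-33\right) + x} = \frac{-33954 + 8799}{\left(-7\right) \left(-13\right) \left(-33\right) + 36} = - \frac{25155}{91 \left(-33\right) + 36} = - \frac{25155}{-3003 + 36} = - \frac{25155}{-2967} = \left(-25155\right) \left(- \frac{1}{2967}\right) = \frac{195}{23}$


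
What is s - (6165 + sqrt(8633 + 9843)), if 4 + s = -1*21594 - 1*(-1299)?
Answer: -26464 - 2*sqrt(4619) ≈ -26600.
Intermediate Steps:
s = -20299 (s = -4 + (-1*21594 - 1*(-1299)) = -4 + (-21594 + 1299) = -4 - 20295 = -20299)
s - (6165 + sqrt(8633 + 9843)) = -20299 - (6165 + sqrt(8633 + 9843)) = -20299 - (6165 + sqrt(18476)) = -20299 - (6165 + 2*sqrt(4619)) = -20299 + (-6165 - 2*sqrt(4619)) = -26464 - 2*sqrt(4619)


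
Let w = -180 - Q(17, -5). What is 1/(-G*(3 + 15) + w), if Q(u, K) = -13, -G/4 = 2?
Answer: -1/23 ≈ -0.043478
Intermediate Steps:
G = -8 (G = -4*2 = -8)
w = -167 (w = -180 - 1*(-13) = -180 + 13 = -167)
1/(-G*(3 + 15) + w) = 1/(-(-8)*(3 + 15) - 167) = 1/(-(-8)*18 - 167) = 1/(-1*(-144) - 167) = 1/(144 - 167) = 1/(-23) = -1/23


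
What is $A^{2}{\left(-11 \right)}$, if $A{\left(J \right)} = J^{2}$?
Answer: $14641$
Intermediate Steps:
$A^{2}{\left(-11 \right)} = \left(\left(-11\right)^{2}\right)^{2} = 121^{2} = 14641$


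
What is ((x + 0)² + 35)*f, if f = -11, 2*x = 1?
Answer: -1551/4 ≈ -387.75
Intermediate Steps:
x = ½ (x = (½)*1 = ½ ≈ 0.50000)
((x + 0)² + 35)*f = ((½ + 0)² + 35)*(-11) = ((½)² + 35)*(-11) = (¼ + 35)*(-11) = (141/4)*(-11) = -1551/4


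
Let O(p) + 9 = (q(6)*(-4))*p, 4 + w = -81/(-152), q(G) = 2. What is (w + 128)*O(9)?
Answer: -1533249/152 ≈ -10087.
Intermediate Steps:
w = -527/152 (w = -4 - 81/(-152) = -4 - 81*(-1/152) = -4 + 81/152 = -527/152 ≈ -3.4671)
O(p) = -9 - 8*p (O(p) = -9 + (2*(-4))*p = -9 - 8*p)
(w + 128)*O(9) = (-527/152 + 128)*(-9 - 8*9) = 18929*(-9 - 72)/152 = (18929/152)*(-81) = -1533249/152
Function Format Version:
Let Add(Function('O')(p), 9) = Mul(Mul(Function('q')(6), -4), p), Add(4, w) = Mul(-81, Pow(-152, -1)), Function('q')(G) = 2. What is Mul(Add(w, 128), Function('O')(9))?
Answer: Rational(-1533249, 152) ≈ -10087.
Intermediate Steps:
w = Rational(-527, 152) (w = Add(-4, Mul(-81, Pow(-152, -1))) = Add(-4, Mul(-81, Rational(-1, 152))) = Add(-4, Rational(81, 152)) = Rational(-527, 152) ≈ -3.4671)
Function('O')(p) = Add(-9, Mul(-8, p)) (Function('O')(p) = Add(-9, Mul(Mul(2, -4), p)) = Add(-9, Mul(-8, p)))
Mul(Add(w, 128), Function('O')(9)) = Mul(Add(Rational(-527, 152), 128), Add(-9, Mul(-8, 9))) = Mul(Rational(18929, 152), Add(-9, -72)) = Mul(Rational(18929, 152), -81) = Rational(-1533249, 152)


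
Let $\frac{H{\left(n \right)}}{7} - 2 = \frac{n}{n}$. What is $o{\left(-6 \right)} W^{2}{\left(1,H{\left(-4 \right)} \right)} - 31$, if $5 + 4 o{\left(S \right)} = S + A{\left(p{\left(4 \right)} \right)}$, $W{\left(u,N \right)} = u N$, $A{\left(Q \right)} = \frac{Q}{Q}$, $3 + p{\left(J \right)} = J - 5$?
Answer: $- \frac{2267}{2} \approx -1133.5$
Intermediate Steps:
$p{\left(J \right)} = -8 + J$ ($p{\left(J \right)} = -3 + \left(J - 5\right) = -3 + \left(-5 + J\right) = -8 + J$)
$H{\left(n \right)} = 21$ ($H{\left(n \right)} = 14 + 7 \frac{n}{n} = 14 + 7 \cdot 1 = 14 + 7 = 21$)
$A{\left(Q \right)} = 1$
$W{\left(u,N \right)} = N u$
$o{\left(S \right)} = -1 + \frac{S}{4}$ ($o{\left(S \right)} = - \frac{5}{4} + \frac{S + 1}{4} = - \frac{5}{4} + \frac{1 + S}{4} = - \frac{5}{4} + \left(\frac{1}{4} + \frac{S}{4}\right) = -1 + \frac{S}{4}$)
$o{\left(-6 \right)} W^{2}{\left(1,H{\left(-4 \right)} \right)} - 31 = \left(-1 + \frac{1}{4} \left(-6\right)\right) \left(21 \cdot 1\right)^{2} - 31 = \left(-1 - \frac{3}{2}\right) 21^{2} - 31 = \left(- \frac{5}{2}\right) 441 - 31 = - \frac{2205}{2} - 31 = - \frac{2267}{2}$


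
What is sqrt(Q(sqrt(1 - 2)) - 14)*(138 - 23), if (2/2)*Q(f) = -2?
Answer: 460*I ≈ 460.0*I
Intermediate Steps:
Q(f) = -2
sqrt(Q(sqrt(1 - 2)) - 14)*(138 - 23) = sqrt(-2 - 14)*(138 - 23) = sqrt(-16)*115 = (4*I)*115 = 460*I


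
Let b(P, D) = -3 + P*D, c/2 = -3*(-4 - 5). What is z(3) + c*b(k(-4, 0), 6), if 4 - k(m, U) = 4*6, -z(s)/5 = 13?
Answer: -6707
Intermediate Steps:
z(s) = -65 (z(s) = -5*13 = -65)
k(m, U) = -20 (k(m, U) = 4 - 4*6 = 4 - 1*24 = 4 - 24 = -20)
c = 54 (c = 2*(-3*(-4 - 5)) = 2*(-3*(-9)) = 2*27 = 54)
b(P, D) = -3 + D*P
z(3) + c*b(k(-4, 0), 6) = -65 + 54*(-3 + 6*(-20)) = -65 + 54*(-3 - 120) = -65 + 54*(-123) = -65 - 6642 = -6707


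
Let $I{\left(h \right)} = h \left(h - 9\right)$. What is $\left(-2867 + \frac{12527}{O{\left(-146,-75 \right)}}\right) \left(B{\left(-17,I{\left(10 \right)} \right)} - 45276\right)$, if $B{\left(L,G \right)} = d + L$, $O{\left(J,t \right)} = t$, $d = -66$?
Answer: $\frac{10321531168}{75} \approx 1.3762 \cdot 10^{8}$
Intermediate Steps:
$I{\left(h \right)} = h \left(-9 + h\right)$
$B{\left(L,G \right)} = -66 + L$
$\left(-2867 + \frac{12527}{O{\left(-146,-75 \right)}}\right) \left(B{\left(-17,I{\left(10 \right)} \right)} - 45276\right) = \left(-2867 + \frac{12527}{-75}\right) \left(\left(-66 - 17\right) - 45276\right) = \left(-2867 + 12527 \left(- \frac{1}{75}\right)\right) \left(-83 - 45276\right) = \left(-2867 - \frac{12527}{75}\right) \left(-45359\right) = \left(- \frac{227552}{75}\right) \left(-45359\right) = \frac{10321531168}{75}$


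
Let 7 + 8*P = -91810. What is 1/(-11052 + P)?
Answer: -8/180233 ≈ -4.4387e-5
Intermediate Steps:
P = -91817/8 (P = -7/8 + (1/8)*(-91810) = -7/8 - 45905/4 = -91817/8 ≈ -11477.)
1/(-11052 + P) = 1/(-11052 - 91817/8) = 1/(-180233/8) = -8/180233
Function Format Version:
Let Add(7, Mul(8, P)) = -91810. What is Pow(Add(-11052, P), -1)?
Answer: Rational(-8, 180233) ≈ -4.4387e-5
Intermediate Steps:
P = Rational(-91817, 8) (P = Add(Rational(-7, 8), Mul(Rational(1, 8), -91810)) = Add(Rational(-7, 8), Rational(-45905, 4)) = Rational(-91817, 8) ≈ -11477.)
Pow(Add(-11052, P), -1) = Pow(Add(-11052, Rational(-91817, 8)), -1) = Pow(Rational(-180233, 8), -1) = Rational(-8, 180233)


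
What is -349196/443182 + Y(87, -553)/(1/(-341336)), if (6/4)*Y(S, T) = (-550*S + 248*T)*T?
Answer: -15475581691669601458/664773 ≈ -2.3279e+13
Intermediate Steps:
Y(S, T) = 2*T*(-550*S + 248*T)/3 (Y(S, T) = 2*((-550*S + 248*T)*T)/3 = 2*(T*(-550*S + 248*T))/3 = 2*T*(-550*S + 248*T)/3)
-349196/443182 + Y(87, -553)/(1/(-341336)) = -349196/443182 + ((4/3)*(-553)*(-275*87 + 124*(-553)))/(1/(-341336)) = -349196*1/443182 + ((4/3)*(-553)*(-23925 - 68572))/(-1/341336) = -174598/221591 + ((4/3)*(-553)*(-92497))*(-341336) = -174598/221591 + (204603364/3)*(-341336) = -174598/221591 - 69838493854304/3 = -15475581691669601458/664773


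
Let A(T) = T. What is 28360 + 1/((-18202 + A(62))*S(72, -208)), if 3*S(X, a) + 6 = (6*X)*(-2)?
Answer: 149190616001/5260600 ≈ 28360.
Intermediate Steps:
S(X, a) = -2 - 4*X (S(X, a) = -2 + ((6*X)*(-2))/3 = -2 + (-12*X)/3 = -2 - 4*X)
28360 + 1/((-18202 + A(62))*S(72, -208)) = 28360 + 1/((-18202 + 62)*(-2 - 4*72)) = 28360 + 1/((-18140)*(-2 - 288)) = 28360 - 1/18140/(-290) = 28360 - 1/18140*(-1/290) = 28360 + 1/5260600 = 149190616001/5260600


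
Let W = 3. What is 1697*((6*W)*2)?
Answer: 61092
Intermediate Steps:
1697*((6*W)*2) = 1697*((6*3)*2) = 1697*(18*2) = 1697*36 = 61092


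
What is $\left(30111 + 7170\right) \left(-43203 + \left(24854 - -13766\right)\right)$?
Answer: $-170858823$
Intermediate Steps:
$\left(30111 + 7170\right) \left(-43203 + \left(24854 - -13766\right)\right) = 37281 \left(-43203 + \left(24854 + 13766\right)\right) = 37281 \left(-43203 + 38620\right) = 37281 \left(-4583\right) = -170858823$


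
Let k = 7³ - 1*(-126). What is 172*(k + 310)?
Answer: 133988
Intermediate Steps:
k = 469 (k = 343 + 126 = 469)
172*(k + 310) = 172*(469 + 310) = 172*779 = 133988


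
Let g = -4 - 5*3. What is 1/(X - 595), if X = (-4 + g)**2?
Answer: -1/66 ≈ -0.015152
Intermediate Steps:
g = -19 (g = -4 - 15 = -19)
X = 529 (X = (-4 - 19)**2 = (-23)**2 = 529)
1/(X - 595) = 1/(529 - 595) = 1/(-66) = -1/66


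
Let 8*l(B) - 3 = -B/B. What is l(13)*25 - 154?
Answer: -591/4 ≈ -147.75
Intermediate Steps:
l(B) = ¼ (l(B) = 3/8 + (-B/B)/8 = 3/8 + (-1*1)/8 = 3/8 + (⅛)*(-1) = 3/8 - ⅛ = ¼)
l(13)*25 - 154 = (¼)*25 - 154 = 25/4 - 154 = -591/4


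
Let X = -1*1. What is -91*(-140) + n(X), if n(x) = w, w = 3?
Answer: 12743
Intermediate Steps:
X = -1
n(x) = 3
-91*(-140) + n(X) = -91*(-140) + 3 = 12740 + 3 = 12743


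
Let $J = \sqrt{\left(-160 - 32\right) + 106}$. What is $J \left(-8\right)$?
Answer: $- 8 i \sqrt{86} \approx - 74.189 i$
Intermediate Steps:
$J = i \sqrt{86}$ ($J = \sqrt{\left(-160 - 32\right) + 106} = \sqrt{-192 + 106} = \sqrt{-86} = i \sqrt{86} \approx 9.2736 i$)
$J \left(-8\right) = i \sqrt{86} \left(-8\right) = - 8 i \sqrt{86}$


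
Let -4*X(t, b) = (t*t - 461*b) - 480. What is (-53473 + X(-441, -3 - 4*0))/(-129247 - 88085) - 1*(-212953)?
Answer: 46281603715/217332 ≈ 2.1295e+5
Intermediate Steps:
X(t, b) = 120 - t²/4 + 461*b/4 (X(t, b) = -((t*t - 461*b) - 480)/4 = -((t² - 461*b) - 480)/4 = -(-480 + t² - 461*b)/4 = 120 - t²/4 + 461*b/4)
(-53473 + X(-441, -3 - 4*0))/(-129247 - 88085) - 1*(-212953) = (-53473 + (120 - ¼*(-441)² + 461*(-3 - 4*0)/4))/(-129247 - 88085) - 1*(-212953) = (-53473 + (120 - ¼*194481 + 461*(-3 + 0)/4))/(-217332) + 212953 = (-53473 + (120 - 194481/4 + (461/4)*(-3)))*(-1/217332) + 212953 = (-53473 + (120 - 194481/4 - 1383/4))*(-1/217332) + 212953 = (-53473 - 48846)*(-1/217332) + 212953 = -102319*(-1/217332) + 212953 = 102319/217332 + 212953 = 46281603715/217332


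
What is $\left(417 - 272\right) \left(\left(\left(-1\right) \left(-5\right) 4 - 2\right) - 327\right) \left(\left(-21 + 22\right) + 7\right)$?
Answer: $-358440$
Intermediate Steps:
$\left(417 - 272\right) \left(\left(\left(-1\right) \left(-5\right) 4 - 2\right) - 327\right) \left(\left(-21 + 22\right) + 7\right) = 145 \left(\left(5 \cdot 4 - 2\right) - 327\right) \left(1 + 7\right) = 145 \left(\left(20 - 2\right) - 327\right) 8 = 145 \left(18 - 327\right) 8 = 145 \left(-309\right) 8 = \left(-44805\right) 8 = -358440$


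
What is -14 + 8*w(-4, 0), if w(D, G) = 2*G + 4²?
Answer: 114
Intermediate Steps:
w(D, G) = 16 + 2*G (w(D, G) = 2*G + 16 = 16 + 2*G)
-14 + 8*w(-4, 0) = -14 + 8*(16 + 2*0) = -14 + 8*(16 + 0) = -14 + 8*16 = -14 + 128 = 114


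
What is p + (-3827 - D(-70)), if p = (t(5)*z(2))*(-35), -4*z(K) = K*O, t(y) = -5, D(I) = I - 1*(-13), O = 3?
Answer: -8065/2 ≈ -4032.5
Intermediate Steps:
D(I) = 13 + I (D(I) = I + 13 = 13 + I)
z(K) = -3*K/4 (z(K) = -K*3/4 = -3*K/4)
p = -525/2 (p = -(-15)*2/4*(-35) = -5*(-3/2)*(-35) = (15/2)*(-35) = -525/2 ≈ -262.50)
p + (-3827 - D(-70)) = -525/2 + (-3827 - (13 - 70)) = -525/2 + (-3827 - 1*(-57)) = -525/2 + (-3827 + 57) = -525/2 - 3770 = -8065/2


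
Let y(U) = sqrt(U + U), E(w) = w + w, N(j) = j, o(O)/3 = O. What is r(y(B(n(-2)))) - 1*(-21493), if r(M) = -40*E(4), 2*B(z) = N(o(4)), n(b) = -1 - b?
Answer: 21173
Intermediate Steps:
o(O) = 3*O
B(z) = 6 (B(z) = (3*4)/2 = (1/2)*12 = 6)
E(w) = 2*w
y(U) = sqrt(2)*sqrt(U) (y(U) = sqrt(2*U) = sqrt(2)*sqrt(U))
r(M) = -320 (r(M) = -80*4 = -40*8 = -320)
r(y(B(n(-2)))) - 1*(-21493) = -320 - 1*(-21493) = -320 + 21493 = 21173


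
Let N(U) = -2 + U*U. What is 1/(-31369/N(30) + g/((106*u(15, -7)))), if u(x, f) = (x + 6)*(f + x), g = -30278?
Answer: -3997896/146452199 ≈ -0.027298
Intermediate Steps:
u(x, f) = (6 + x)*(f + x)
N(U) = -2 + U²
1/(-31369/N(30) + g/((106*u(15, -7)))) = 1/(-31369/(-2 + 30²) - 30278*1/(106*(15² + 6*(-7) + 6*15 - 7*15))) = 1/(-31369/(-2 + 900) - 30278*1/(106*(225 - 42 + 90 - 105))) = 1/(-31369/898 - 30278/(106*168)) = 1/(-31369*1/898 - 30278/17808) = 1/(-31369/898 - 30278*1/17808) = 1/(-31369/898 - 15139/8904) = 1/(-146452199/3997896) = -3997896/146452199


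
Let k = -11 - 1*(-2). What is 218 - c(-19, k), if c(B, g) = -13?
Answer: 231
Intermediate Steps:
k = -9 (k = -11 + 2 = -9)
218 - c(-19, k) = 218 - 1*(-13) = 218 + 13 = 231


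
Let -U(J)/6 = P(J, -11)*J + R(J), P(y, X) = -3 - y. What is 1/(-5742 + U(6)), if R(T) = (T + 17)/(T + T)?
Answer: -2/10859 ≈ -0.00018418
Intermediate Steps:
R(T) = (17 + T)/(2*T) (R(T) = (17 + T)/((2*T)) = (17 + T)*(1/(2*T)) = (17 + T)/(2*T))
U(J) = -6*J*(-3 - J) - 3*(17 + J)/J (U(J) = -6*((-3 - J)*J + (17 + J)/(2*J)) = -6*(J*(-3 - J) + (17 + J)/(2*J)) = -6*J*(-3 - J) - 3*(17 + J)/J)
1/(-5742 + U(6)) = 1/(-5742 + (-3 - 51/6 + 6*6² + 18*6)) = 1/(-5742 + (-3 - 51*⅙ + 6*36 + 108)) = 1/(-5742 + (-3 - 17/2 + 216 + 108)) = 1/(-5742 + 625/2) = 1/(-10859/2) = -2/10859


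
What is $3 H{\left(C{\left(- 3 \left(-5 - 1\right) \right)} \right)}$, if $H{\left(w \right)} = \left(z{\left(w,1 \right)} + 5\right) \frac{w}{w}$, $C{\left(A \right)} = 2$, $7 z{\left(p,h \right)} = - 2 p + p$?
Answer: $\frac{99}{7} \approx 14.143$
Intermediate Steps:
$z{\left(p,h \right)} = - \frac{p}{7}$ ($z{\left(p,h \right)} = \frac{- 2 p + p}{7} = \frac{\left(-1\right) p}{7} = - \frac{p}{7}$)
$H{\left(w \right)} = 5 - \frac{w}{7}$ ($H{\left(w \right)} = \left(- \frac{w}{7} + 5\right) \frac{w}{w} = \left(5 - \frac{w}{7}\right) 1 = 5 - \frac{w}{7}$)
$3 H{\left(C{\left(- 3 \left(-5 - 1\right) \right)} \right)} = 3 \left(5 - \frac{2}{7}\right) = 3 \cdot \frac{33}{7} = \frac{99}{7}$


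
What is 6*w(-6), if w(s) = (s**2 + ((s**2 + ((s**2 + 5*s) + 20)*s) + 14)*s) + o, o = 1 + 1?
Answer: 4044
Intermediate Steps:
o = 2
w(s) = 2 + s**2 + s*(14 + s**2 + s*(20 + s**2 + 5*s)) (w(s) = (s**2 + ((s**2 + ((s**2 + 5*s) + 20)*s) + 14)*s) + 2 = (s**2 + ((s**2 + (20 + s**2 + 5*s)*s) + 14)*s) + 2 = (s**2 + ((s**2 + s*(20 + s**2 + 5*s)) + 14)*s) + 2 = (s**2 + (14 + s**2 + s*(20 + s**2 + 5*s))*s) + 2 = (s**2 + s*(14 + s**2 + s*(20 + s**2 + 5*s))) + 2 = 2 + s**2 + s*(14 + s**2 + s*(20 + s**2 + 5*s)))
6*w(-6) = 6*(2 + (-6)**4 + 6*(-6)**3 + 14*(-6) + 21*(-6)**2) = 6*(2 + 1296 + 6*(-216) - 84 + 21*36) = 6*(2 + 1296 - 1296 - 84 + 756) = 6*674 = 4044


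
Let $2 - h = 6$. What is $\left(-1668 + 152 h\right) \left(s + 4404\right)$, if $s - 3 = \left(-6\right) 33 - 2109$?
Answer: $-4779600$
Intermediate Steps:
$h = -4$ ($h = 2 - 6 = -4$)
$s = -2304$ ($s = 3 - 2307 = -2304$)
$\left(-1668 + 152 h\right) \left(s + 4404\right) = \left(-1668 + 152 \left(-4\right)\right) \left(-2304 + 4404\right) = \left(-1668 - 608\right) 2100 = \left(-2276\right) 2100 = -4779600$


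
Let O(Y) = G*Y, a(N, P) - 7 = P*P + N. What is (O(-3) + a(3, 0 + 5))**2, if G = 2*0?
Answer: 1225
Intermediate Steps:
G = 0
a(N, P) = 7 + N + P**2 (a(N, P) = 7 + (P*P + N) = 7 + (P**2 + N) = 7 + (N + P**2) = 7 + N + P**2)
O(Y) = 0 (O(Y) = 0*Y = 0)
(O(-3) + a(3, 0 + 5))**2 = (0 + (7 + 3 + (0 + 5)**2))**2 = (0 + (7 + 3 + 5**2))**2 = (0 + (7 + 3 + 25))**2 = (0 + 35)**2 = 35**2 = 1225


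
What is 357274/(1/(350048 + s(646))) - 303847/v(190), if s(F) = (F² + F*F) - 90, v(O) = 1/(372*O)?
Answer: 401747301700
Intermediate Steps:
v(O) = 1/(372*O)
s(F) = -90 + 2*F² (s(F) = (F² + F²) - 90 = 2*F² - 90 = -90 + 2*F²)
357274/(1/(350048 + s(646))) - 303847/v(190) = 357274/(1/(350048 + (-90 + 2*646²))) - 303847/((1/372)/190) = 357274/(1/(350048 + (-90 + 2*417316))) - 303847/((1/372)*(1/190)) = 357274/(1/(350048 + (-90 + 834632))) - 303847/1/70680 = 357274/(1/(350048 + 834542)) - 303847*70680 = 357274/(1/1184590) - 21475905960 = 357274*1184590 - 21475905960 = 423223207660 - 21475905960 = 401747301700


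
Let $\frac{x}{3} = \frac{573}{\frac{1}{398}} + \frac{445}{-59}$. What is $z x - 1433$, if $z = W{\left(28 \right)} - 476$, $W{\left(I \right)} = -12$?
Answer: $- \frac{19697825371}{59} \approx -3.3386 \cdot 10^{8}$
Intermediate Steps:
$x = \frac{40364223}{59}$ ($x = 3 \left(\frac{573}{\frac{1}{398}} + \frac{445}{-59}\right) = 3 \left(573 \frac{1}{\frac{1}{398}} + 445 \left(- \frac{1}{59}\right)\right) = 3 \left(573 \cdot 398 - \frac{445}{59}\right) = 3 \left(228054 - \frac{445}{59}\right) = 3 \cdot \frac{13454741}{59} = \frac{40364223}{59} \approx 6.8414 \cdot 10^{5}$)
$z = -488$ ($z = -12 - 476 = -488$)
$z x - 1433 = \left(-488\right) \frac{40364223}{59} - 1433 = - \frac{19697740824}{59} - 1433 = - \frac{19697825371}{59}$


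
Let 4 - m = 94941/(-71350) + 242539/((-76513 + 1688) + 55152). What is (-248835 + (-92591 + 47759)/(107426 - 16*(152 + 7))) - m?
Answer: -18318021562593871113/73609782430550 ≈ -2.4885e+5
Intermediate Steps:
m = 24787606143/1403668550 (m = 4 - (94941/(-71350) + 242539/((-76513 + 1688) + 55152)) = 4 - (94941*(-1/71350) + 242539/(-74825 + 55152)) = 4 - (-94941/71350 + 242539/(-19673)) = 4 - (-94941/71350 + 242539*(-1/19673)) = 4 - (-94941/71350 - 242539/19673) = 4 - 1*(-19172931943/1403668550) = 4 + 19172931943/1403668550 = 24787606143/1403668550 ≈ 17.659)
(-248835 + (-92591 + 47759)/(107426 - 16*(152 + 7))) - m = (-248835 + (-92591 + 47759)/(107426 - 16*(152 + 7))) - 1*24787606143/1403668550 = (-248835 - 44832/(107426 - 16*159)) - 24787606143/1403668550 = (-248835 - 44832/(107426 - 2544)) - 24787606143/1403668550 = (-248835 - 44832/104882) - 24787606143/1403668550 = (-248835 - 44832*1/104882) - 24787606143/1403668550 = (-248835 - 22416/52441) - 24787606143/1403668550 = -13049178651/52441 - 24787606143/1403668550 = -18318021562593871113/73609782430550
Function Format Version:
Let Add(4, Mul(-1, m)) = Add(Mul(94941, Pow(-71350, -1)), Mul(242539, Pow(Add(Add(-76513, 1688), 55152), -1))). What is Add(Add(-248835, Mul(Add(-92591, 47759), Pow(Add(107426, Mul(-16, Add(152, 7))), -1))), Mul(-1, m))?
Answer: Rational(-18318021562593871113, 73609782430550) ≈ -2.4885e+5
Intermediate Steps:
m = Rational(24787606143, 1403668550) (m = Add(4, Mul(-1, Add(Mul(94941, Pow(-71350, -1)), Mul(242539, Pow(Add(Add(-76513, 1688), 55152), -1))))) = Add(4, Mul(-1, Add(Mul(94941, Rational(-1, 71350)), Mul(242539, Pow(Add(-74825, 55152), -1))))) = Add(4, Mul(-1, Add(Rational(-94941, 71350), Mul(242539, Pow(-19673, -1))))) = Add(4, Mul(-1, Add(Rational(-94941, 71350), Mul(242539, Rational(-1, 19673))))) = Add(4, Mul(-1, Add(Rational(-94941, 71350), Rational(-242539, 19673)))) = Add(4, Mul(-1, Rational(-19172931943, 1403668550))) = Add(4, Rational(19172931943, 1403668550)) = Rational(24787606143, 1403668550) ≈ 17.659)
Add(Add(-248835, Mul(Add(-92591, 47759), Pow(Add(107426, Mul(-16, Add(152, 7))), -1))), Mul(-1, m)) = Add(Add(-248835, Mul(Add(-92591, 47759), Pow(Add(107426, Mul(-16, Add(152, 7))), -1))), Mul(-1, Rational(24787606143, 1403668550))) = Add(Add(-248835, Mul(-44832, Pow(Add(107426, Mul(-16, 159)), -1))), Rational(-24787606143, 1403668550)) = Add(Add(-248835, Mul(-44832, Pow(Add(107426, -2544), -1))), Rational(-24787606143, 1403668550)) = Add(Add(-248835, Mul(-44832, Pow(104882, -1))), Rational(-24787606143, 1403668550)) = Add(Add(-248835, Mul(-44832, Rational(1, 104882))), Rational(-24787606143, 1403668550)) = Add(Add(-248835, Rational(-22416, 52441)), Rational(-24787606143, 1403668550)) = Add(Rational(-13049178651, 52441), Rational(-24787606143, 1403668550)) = Rational(-18318021562593871113, 73609782430550)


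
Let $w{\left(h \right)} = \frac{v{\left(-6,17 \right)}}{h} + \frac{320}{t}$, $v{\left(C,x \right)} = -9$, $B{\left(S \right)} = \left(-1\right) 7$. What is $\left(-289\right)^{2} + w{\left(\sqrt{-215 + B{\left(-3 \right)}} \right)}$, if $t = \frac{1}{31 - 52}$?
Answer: $76801 + \frac{3 i \sqrt{222}}{74} \approx 76801.0 + 0.60404 i$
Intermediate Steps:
$B{\left(S \right)} = -7$
$t = - \frac{1}{21}$ ($t = \frac{1}{-21} = - \frac{1}{21} \approx -0.047619$)
$w{\left(h \right)} = -6720 - \frac{9}{h}$ ($w{\left(h \right)} = - \frac{9}{h} + \frac{320}{- \frac{1}{21}} = - \frac{9}{h} + 320 \left(-21\right) = - \frac{9}{h} - 6720 = -6720 - \frac{9}{h}$)
$\left(-289\right)^{2} + w{\left(\sqrt{-215 + B{\left(-3 \right)}} \right)} = \left(-289\right)^{2} - \left(6720 + \frac{9}{\sqrt{-215 - 7}}\right) = 83521 - \left(6720 + \frac{9}{\sqrt{-222}}\right) = 83521 - \left(6720 + \frac{9}{i \sqrt{222}}\right) = 83521 - \left(6720 + 9 \left(- \frac{i \sqrt{222}}{222}\right)\right) = 83521 - \left(6720 - \frac{3 i \sqrt{222}}{74}\right) = 76801 + \frac{3 i \sqrt{222}}{74}$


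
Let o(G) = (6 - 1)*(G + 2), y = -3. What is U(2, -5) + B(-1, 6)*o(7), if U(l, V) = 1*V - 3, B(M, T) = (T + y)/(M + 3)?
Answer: 119/2 ≈ 59.500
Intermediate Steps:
o(G) = 10 + 5*G (o(G) = 5*(2 + G) = 10 + 5*G)
B(M, T) = (-3 + T)/(3 + M) (B(M, T) = (T - 3)/(M + 3) = (-3 + T)/(3 + M))
U(l, V) = -3 + V (U(l, V) = V - 3 = -3 + V)
U(2, -5) + B(-1, 6)*o(7) = (-3 - 5) + ((-3 + 6)/(3 - 1))*(10 + 5*7) = -8 + (3/2)*(10 + 35) = -8 + ((½)*3)*45 = -8 + (3/2)*45 = -8 + 135/2 = 119/2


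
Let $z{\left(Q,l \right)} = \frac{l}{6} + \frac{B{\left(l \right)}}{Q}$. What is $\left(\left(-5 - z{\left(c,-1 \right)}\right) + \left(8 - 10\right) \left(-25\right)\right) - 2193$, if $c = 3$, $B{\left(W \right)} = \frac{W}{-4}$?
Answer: $- \frac{25775}{12} \approx -2147.9$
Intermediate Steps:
$B{\left(W \right)} = - \frac{W}{4}$ ($B{\left(W \right)} = W \left(- \frac{1}{4}\right) = - \frac{W}{4}$)
$z{\left(Q,l \right)} = \frac{l}{6} - \frac{l}{4 Q}$ ($z{\left(Q,l \right)} = \frac{l}{6} + \frac{\left(- \frac{1}{4}\right) l}{Q} = l \frac{1}{6} - \frac{l}{4 Q} = \frac{l}{6} - \frac{l}{4 Q}$)
$\left(\left(-5 - z{\left(c,-1 \right)}\right) + \left(8 - 10\right) \left(-25\right)\right) - 2193 = \left(\left(-5 - \left(\frac{1}{6} \left(-1\right) - - \frac{1}{4 \cdot 3}\right)\right) + \left(8 - 10\right) \left(-25\right)\right) - 2193 = \left(\left(-5 - \left(- \frac{1}{6} - \left(- \frac{1}{4}\right) \frac{1}{3}\right)\right) + \left(8 - 10\right) \left(-25\right)\right) - 2193 = \left(\left(-5 - \left(- \frac{1}{6} + \frac{1}{12}\right)\right) - -50\right) - 2193 = \left(\left(-5 - - \frac{1}{12}\right) + 50\right) - 2193 = \left(\left(-5 + \frac{1}{12}\right) + 50\right) - 2193 = \left(- \frac{59}{12} + 50\right) - 2193 = \frac{541}{12} - 2193 = - \frac{25775}{12}$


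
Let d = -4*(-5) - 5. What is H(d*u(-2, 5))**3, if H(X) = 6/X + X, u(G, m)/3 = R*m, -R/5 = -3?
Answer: 54736822795211578133/1423828125 ≈ 3.8443e+10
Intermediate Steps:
d = 15 (d = 20 - 5 = 15)
R = 15 (R = -5*(-3) = 15)
u(G, m) = 45*m (u(G, m) = 3*(15*m) = 45*m)
H(X) = X + 6/X
H(d*u(-2, 5))**3 = (15*(45*5) + 6/((15*(45*5))))**3 = (15*225 + 6/((15*225)))**3 = (3375 + 6/3375)**3 = (3375 + 6*(1/3375))**3 = (3375 + 2/1125)**3 = (3796877/1125)**3 = 54736822795211578133/1423828125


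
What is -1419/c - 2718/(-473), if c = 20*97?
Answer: 4601733/917620 ≈ 5.0149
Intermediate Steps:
c = 1940
-1419/c - 2718/(-473) = -1419/1940 - 2718/(-473) = -1419*1/1940 - 2718*(-1/473) = -1419/1940 + 2718/473 = 4601733/917620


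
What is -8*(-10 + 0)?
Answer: 80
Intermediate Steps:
-8*(-10 + 0) = -8*(-10) = 80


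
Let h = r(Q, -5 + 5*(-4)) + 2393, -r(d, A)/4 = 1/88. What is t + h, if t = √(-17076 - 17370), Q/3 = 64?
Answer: 52645/22 + I*√34446 ≈ 2393.0 + 185.6*I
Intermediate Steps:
Q = 192 (Q = 3*64 = 192)
r(d, A) = -1/22 (r(d, A) = -4/88 = -4*1/88 = -1/22)
t = I*√34446 (t = √(-34446) = I*√34446 ≈ 185.6*I)
h = 52645/22 (h = -1/22 + 2393 = 52645/22 ≈ 2393.0)
t + h = I*√34446 + 52645/22 = 52645/22 + I*√34446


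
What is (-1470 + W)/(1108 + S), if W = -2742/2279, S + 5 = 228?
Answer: -3352872/3033349 ≈ -1.1053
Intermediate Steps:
S = 223 (S = -5 + 228 = 223)
W = -2742/2279 (W = -2742*1/2279 = -2742/2279 ≈ -1.2032)
(-1470 + W)/(1108 + S) = (-1470 - 2742/2279)/(1108 + 223) = -3352872/2279/1331 = -3352872/2279*1/1331 = -3352872/3033349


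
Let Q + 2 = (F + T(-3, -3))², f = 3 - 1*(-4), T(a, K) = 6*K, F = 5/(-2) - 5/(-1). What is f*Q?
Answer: 6671/4 ≈ 1667.8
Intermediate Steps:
F = 5/2 (F = 5*(-½) - 5*(-1) = -5/2 + 5 = 5/2 ≈ 2.5000)
f = 7 (f = 3 + 4 = 7)
Q = 953/4 (Q = -2 + (5/2 + 6*(-3))² = -2 + (5/2 - 18)² = -2 + (-31/2)² = -2 + 961/4 = 953/4 ≈ 238.25)
f*Q = 7*(953/4) = 6671/4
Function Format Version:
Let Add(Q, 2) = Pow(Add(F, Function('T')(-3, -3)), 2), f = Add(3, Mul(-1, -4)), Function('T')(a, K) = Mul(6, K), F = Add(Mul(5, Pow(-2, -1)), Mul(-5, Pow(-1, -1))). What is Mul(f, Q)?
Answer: Rational(6671, 4) ≈ 1667.8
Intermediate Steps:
F = Rational(5, 2) (F = Add(Mul(5, Rational(-1, 2)), Mul(-5, -1)) = Add(Rational(-5, 2), 5) = Rational(5, 2) ≈ 2.5000)
f = 7 (f = Add(3, 4) = 7)
Q = Rational(953, 4) (Q = Add(-2, Pow(Add(Rational(5, 2), Mul(6, -3)), 2)) = Add(-2, Pow(Add(Rational(5, 2), -18), 2)) = Add(-2, Pow(Rational(-31, 2), 2)) = Add(-2, Rational(961, 4)) = Rational(953, 4) ≈ 238.25)
Mul(f, Q) = Mul(7, Rational(953, 4)) = Rational(6671, 4)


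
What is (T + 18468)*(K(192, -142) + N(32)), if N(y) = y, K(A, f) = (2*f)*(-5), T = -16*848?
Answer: 7114800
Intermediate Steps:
T = -13568
K(A, f) = -10*f
(T + 18468)*(K(192, -142) + N(32)) = (-13568 + 18468)*(-10*(-142) + 32) = 4900*(1420 + 32) = 4900*1452 = 7114800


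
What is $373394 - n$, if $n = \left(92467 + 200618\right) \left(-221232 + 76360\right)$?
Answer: $42460183514$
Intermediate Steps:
$n = -42459810120$ ($n = 293085 \left(-144872\right) = -42459810120$)
$373394 - n = 373394 - -42459810120 = 373394 + 42459810120 = 42460183514$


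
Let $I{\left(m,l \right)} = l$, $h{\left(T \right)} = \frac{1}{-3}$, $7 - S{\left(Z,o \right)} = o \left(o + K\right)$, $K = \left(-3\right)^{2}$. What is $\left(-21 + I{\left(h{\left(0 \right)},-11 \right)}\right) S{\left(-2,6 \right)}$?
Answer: $2656$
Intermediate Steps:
$K = 9$
$S{\left(Z,o \right)} = 7 - o \left(9 + o\right)$ ($S{\left(Z,o \right)} = 7 - o \left(o + 9\right) = 7 - o \left(9 + o\right)$)
$h{\left(T \right)} = - \frac{1}{3}$
$\left(-21 + I{\left(h{\left(0 \right)},-11 \right)}\right) S{\left(-2,6 \right)} = \left(-21 - 11\right) \left(7 - 6^{2} - 54\right) = - 32 \left(7 - 36 - 54\right) = \left(-32\right) \left(-83\right) = 2656$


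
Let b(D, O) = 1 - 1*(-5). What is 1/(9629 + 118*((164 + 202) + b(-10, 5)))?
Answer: 1/53525 ≈ 1.8683e-5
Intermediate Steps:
b(D, O) = 6 (b(D, O) = 1 + 5 = 6)
1/(9629 + 118*((164 + 202) + b(-10, 5))) = 1/(9629 + 118*((164 + 202) + 6)) = 1/(9629 + 118*(366 + 6)) = 1/(9629 + 118*372) = 1/(9629 + 43896) = 1/53525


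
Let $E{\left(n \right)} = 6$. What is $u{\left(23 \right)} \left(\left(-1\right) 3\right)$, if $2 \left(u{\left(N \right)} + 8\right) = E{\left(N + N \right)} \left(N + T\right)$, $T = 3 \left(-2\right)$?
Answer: $-129$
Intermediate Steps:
$T = -6$
$u{\left(N \right)} = -26 + 3 N$ ($u{\left(N \right)} = -8 + \frac{6 \left(N - 6\right)}{2} = -8 + \frac{6 \left(-6 + N\right)}{2} = -8 + \frac{-36 + 6 N}{2} = -8 + \left(-18 + 3 N\right) = -26 + 3 N$)
$u{\left(23 \right)} \left(\left(-1\right) 3\right) = \left(-26 + 3 \cdot 23\right) \left(\left(-1\right) 3\right) = \left(-26 + 69\right) \left(-3\right) = 43 \left(-3\right) = -129$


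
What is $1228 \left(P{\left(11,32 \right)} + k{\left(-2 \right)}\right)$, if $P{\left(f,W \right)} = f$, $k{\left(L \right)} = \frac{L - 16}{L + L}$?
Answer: $19034$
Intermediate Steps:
$k{\left(L \right)} = \frac{-16 + L}{2 L}$
$1228 \left(P{\left(11,32 \right)} + k{\left(-2 \right)}\right) = 1228 \left(11 + \frac{-16 - 2}{2 \left(-2\right)}\right) = 1228 \left(11 + \frac{1}{2} \left(- \frac{1}{2}\right) \left(-18\right)\right) = 1228 \left(11 + \frac{9}{2}\right) = 1228 \cdot \frac{31}{2} = 19034$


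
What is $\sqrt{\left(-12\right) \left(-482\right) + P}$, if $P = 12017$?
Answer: $\sqrt{17801} \approx 133.42$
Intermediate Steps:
$\sqrt{\left(-12\right) \left(-482\right) + P} = \sqrt{\left(-12\right) \left(-482\right) + 12017} = \sqrt{5784 + 12017} = \sqrt{17801}$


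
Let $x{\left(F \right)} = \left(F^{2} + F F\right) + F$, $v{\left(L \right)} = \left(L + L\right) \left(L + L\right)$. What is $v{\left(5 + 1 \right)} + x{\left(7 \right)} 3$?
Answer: $459$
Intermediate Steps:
$v{\left(L \right)} = 4 L^{2}$ ($v{\left(L \right)} = 2 L 2 L = 4 L^{2}$)
$x{\left(F \right)} = F + 2 F^{2}$ ($x{\left(F \right)} = \left(F^{2} + F^{2}\right) + F = 2 F^{2} + F = F + 2 F^{2}$)
$v{\left(5 + 1 \right)} + x{\left(7 \right)} 3 = 4 \left(5 + 1\right)^{2} + 7 \left(1 + 2 \cdot 7\right) 3 = 4 \cdot 6^{2} + 7 \left(1 + 14\right) 3 = 4 \cdot 36 + 7 \cdot 15 \cdot 3 = 144 + 105 \cdot 3 = 144 + 315 = 459$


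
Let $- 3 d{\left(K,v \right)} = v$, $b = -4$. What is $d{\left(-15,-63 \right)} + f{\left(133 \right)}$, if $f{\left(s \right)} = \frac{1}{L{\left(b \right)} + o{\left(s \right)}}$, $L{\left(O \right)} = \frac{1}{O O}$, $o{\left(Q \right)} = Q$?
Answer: $\frac{44725}{2129} \approx 21.008$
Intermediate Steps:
$d{\left(K,v \right)} = - \frac{v}{3}$
$L{\left(O \right)} = \frac{1}{O^{2}}$
$f{\left(s \right)} = \frac{1}{\frac{1}{16} + s}$
$d{\left(-15,-63 \right)} + f{\left(133 \right)} = \left(- \frac{1}{3}\right) \left(-63\right) + \frac{16}{1 + 16 \cdot 133} = 21 + \frac{16}{1 + 2128} = 21 + \frac{16}{2129} = \frac{44725}{2129}$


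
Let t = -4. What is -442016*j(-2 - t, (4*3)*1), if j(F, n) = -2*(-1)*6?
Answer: -5304192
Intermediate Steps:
j(F, n) = 12 (j(F, n) = 2*6 = 12)
-442016*j(-2 - t, (4*3)*1) = -442016*12 = -5304192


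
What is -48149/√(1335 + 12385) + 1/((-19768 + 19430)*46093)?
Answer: -1/15579434 - 48149*√70/980 ≈ -411.06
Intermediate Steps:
-48149/√(1335 + 12385) + 1/((-19768 + 19430)*46093) = -48149*√70/980 + (1/46093)/(-338) = -48149*√70/980 - 1/338*1/46093 = -48149*√70/980 - 1/15579434 = -1/15579434 - 48149*√70/980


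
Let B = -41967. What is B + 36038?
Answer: -5929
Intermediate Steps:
B + 36038 = -41967 + 36038 = -5929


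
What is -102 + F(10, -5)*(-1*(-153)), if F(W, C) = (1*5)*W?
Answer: 7548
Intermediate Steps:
F(W, C) = 5*W
-102 + F(10, -5)*(-1*(-153)) = -102 + (5*10)*(-1*(-153)) = -102 + 50*153 = -102 + 7650 = 7548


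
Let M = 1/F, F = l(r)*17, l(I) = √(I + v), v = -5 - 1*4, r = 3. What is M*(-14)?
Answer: 7*I*√6/51 ≈ 0.3362*I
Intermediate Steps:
v = -9 (v = -5 - 4 = -9)
l(I) = √(-9 + I) (l(I) = √(I - 9) = √(-9 + I))
F = 17*I*√6 (F = √(-9 + 3)*17 = √(-6)*17 = (I*√6)*17 = 17*I*√6 ≈ 41.641*I)
M = -I*√6/102 (M = 1/(17*I*√6) = -I*√6/102 ≈ -0.024015*I)
M*(-14) = -I*√6/102*(-14) = 7*I*√6/51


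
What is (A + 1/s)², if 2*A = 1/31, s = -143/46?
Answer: 7338681/78605956 ≈ 0.093360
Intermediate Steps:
s = -143/46 (s = -143*1/46 = -143/46 ≈ -3.1087)
A = 1/62 (A = (½)/31 = (½)*(1/31) = 1/62 ≈ 0.016129)
(A + 1/s)² = (1/62 + 1/(-143/46))² = (1/62 - 46/143)² = (-2709/8866)² = 7338681/78605956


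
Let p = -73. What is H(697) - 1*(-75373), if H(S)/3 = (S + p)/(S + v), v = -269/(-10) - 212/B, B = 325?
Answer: 35434893203/470111 ≈ 75376.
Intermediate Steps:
v = 17061/650 (v = -269/(-10) - 212/325 = -269*(-⅒) - 212*1/325 = 269/10 - 212/325 = 17061/650 ≈ 26.248)
H(S) = 3*(-73 + S)/(17061/650 + S) (H(S) = 3*((S - 73)/(S + 17061/650)) = 3*((-73 + S)/(17061/650 + S)) = 3*(-73 + S)/(17061/650 + S))
H(697) - 1*(-75373) = 1950*(-73 + 697)/(17061 + 650*697) - 1*(-75373) = 1950*624/(17061 + 453050) + 75373 = 1950*624/470111 + 75373 = 1950*(1/470111)*624 + 75373 = 1216800/470111 + 75373 = 35434893203/470111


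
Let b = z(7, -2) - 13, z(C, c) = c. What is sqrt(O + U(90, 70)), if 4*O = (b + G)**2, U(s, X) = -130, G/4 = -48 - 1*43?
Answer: sqrt(143121)/2 ≈ 189.16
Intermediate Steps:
G = -364 (G = 4*(-48 - 1*43) = 4*(-48 - 43) = 4*(-91) = -364)
b = -15 (b = -2 - 13 = -15)
O = 143641/4 (O = (-15 - 364)**2/4 = (1/4)*(-379)**2 = (1/4)*143641 = 143641/4 ≈ 35910.)
sqrt(O + U(90, 70)) = sqrt(143641/4 - 130) = sqrt(143121/4) = sqrt(143121)/2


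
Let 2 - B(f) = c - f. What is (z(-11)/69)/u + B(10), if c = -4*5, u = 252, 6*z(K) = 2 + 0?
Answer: 1669249/52164 ≈ 32.000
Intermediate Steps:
z(K) = 1/3 (z(K) = (2 + 0)/6 = (1/6)*2 = 1/3)
c = -20
B(f) = 22 + f (B(f) = 2 - (-20 - f) = 2 + (20 + f) = 22 + f)
(z(-11)/69)/u + B(10) = ((1/3)/69)/252 + (22 + 10) = ((1/3)*(1/69))*(1/252) + 32 = (1/207)*(1/252) + 32 = 1/52164 + 32 = 1669249/52164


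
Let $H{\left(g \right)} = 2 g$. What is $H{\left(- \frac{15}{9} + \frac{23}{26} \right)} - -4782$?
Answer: $\frac{186437}{39} \approx 4780.4$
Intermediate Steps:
$H{\left(- \frac{15}{9} + \frac{23}{26} \right)} - -4782 = 2 \left(- \frac{15}{9} + \frac{23}{26}\right) - -4782 = 2 \left(\left(-15\right) \frac{1}{9} + 23 \cdot \frac{1}{26}\right) + 4782 = 2 \left(- \frac{5}{3} + \frac{23}{26}\right) + 4782 = 2 \left(- \frac{61}{78}\right) + 4782 = - \frac{61}{39} + 4782 = \frac{186437}{39}$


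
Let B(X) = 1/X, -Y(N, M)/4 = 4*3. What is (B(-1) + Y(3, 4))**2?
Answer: 2401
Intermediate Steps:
Y(N, M) = -48 (Y(N, M) = -16*3 = -4*12 = -48)
(B(-1) + Y(3, 4))**2 = (1/(-1) - 48)**2 = (-1 - 48)**2 = (-49)**2 = 2401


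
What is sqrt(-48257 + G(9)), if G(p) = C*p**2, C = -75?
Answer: 34*I*sqrt(47) ≈ 233.09*I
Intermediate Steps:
G(p) = -75*p**2
sqrt(-48257 + G(9)) = sqrt(-48257 - 75*9**2) = sqrt(-48257 - 75*81) = sqrt(-48257 - 6075) = sqrt(-54332) = 34*I*sqrt(47)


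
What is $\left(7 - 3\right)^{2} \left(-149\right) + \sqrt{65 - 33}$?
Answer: $-2384 + 4 \sqrt{2} \approx -2378.3$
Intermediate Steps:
$\left(7 - 3\right)^{2} \left(-149\right) + \sqrt{65 - 33} = 4^{2} \left(-149\right) + \sqrt{32} = 16 \left(-149\right) + 4 \sqrt{2} = -2384 + 4 \sqrt{2}$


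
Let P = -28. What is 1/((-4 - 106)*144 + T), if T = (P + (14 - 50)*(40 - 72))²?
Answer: 1/1247536 ≈ 8.0158e-7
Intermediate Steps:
T = 1263376 (T = (-28 + (14 - 50)*(40 - 72))² = (-28 - 36*(-32))² = (-28 + 1152)² = 1124² = 1263376)
1/((-4 - 106)*144 + T) = 1/((-4 - 106)*144 + 1263376) = 1/(-110*144 + 1263376) = 1/(-15840 + 1263376) = 1/1247536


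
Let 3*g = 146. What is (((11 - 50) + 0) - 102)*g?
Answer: -6862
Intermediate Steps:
g = 146/3 (g = (⅓)*146 = 146/3 ≈ 48.667)
(((11 - 50) + 0) - 102)*g = (((11 - 50) + 0) - 102)*(146/3) = ((-39 + 0) - 102)*(146/3) = (-39 - 102)*(146/3) = -141*146/3 = -6862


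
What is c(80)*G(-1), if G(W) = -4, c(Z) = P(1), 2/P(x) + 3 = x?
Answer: 4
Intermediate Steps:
P(x) = 2/(-3 + x)
c(Z) = -1 (c(Z) = 2/(-3 + 1) = 2/(-2) = 2*(-½) = -1)
c(80)*G(-1) = -1*(-4) = 4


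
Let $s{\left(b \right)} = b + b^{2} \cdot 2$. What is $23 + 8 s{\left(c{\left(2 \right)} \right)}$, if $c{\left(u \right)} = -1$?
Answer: $31$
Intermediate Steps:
$s{\left(b \right)} = b + 2 b^{2}$
$23 + 8 s{\left(c{\left(2 \right)} \right)} = 23 + 8 \left(- (1 + 2 \left(-1\right))\right) = 23 + 8 \left(- (1 - 2)\right) = 23 + 8 \left(\left(-1\right) \left(-1\right)\right) = 23 + 8 \cdot 1 = 23 + 8 = 31$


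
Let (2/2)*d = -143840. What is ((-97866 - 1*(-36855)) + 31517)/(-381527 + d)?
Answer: 29494/525367 ≈ 0.056140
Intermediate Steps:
d = -143840
((-97866 - 1*(-36855)) + 31517)/(-381527 + d) = ((-97866 - 1*(-36855)) + 31517)/(-381527 - 143840) = ((-97866 + 36855) + 31517)/(-525367) = (-61011 + 31517)*(-1/525367) = -29494*(-1/525367) = 29494/525367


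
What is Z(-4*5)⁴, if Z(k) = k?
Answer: 160000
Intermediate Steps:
Z(-4*5)⁴ = (-4*5)⁴ = (-20)⁴ = 160000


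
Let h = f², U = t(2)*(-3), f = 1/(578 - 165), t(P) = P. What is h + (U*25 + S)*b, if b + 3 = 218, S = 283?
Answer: 4877420556/170569 ≈ 28595.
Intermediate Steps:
b = 215 (b = -3 + 218 = 215)
f = 1/413 ≈ 0.0024213
U = -6 (U = 2*(-3) = -6)
h = 1/170569 (h = (1/413)² = 1/170569 ≈ 5.8627e-6)
h + (U*25 + S)*b = 1/170569 + (-6*25 + 283)*215 = 1/170569 + (-150 + 283)*215 = 1/170569 + 133*215 = 1/170569 + 28595 = 4877420556/170569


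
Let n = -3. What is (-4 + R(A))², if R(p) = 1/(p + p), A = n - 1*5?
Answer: 4225/256 ≈ 16.504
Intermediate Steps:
A = -8 (A = -3 - 1*5 = -3 - 5 = -8)
R(p) = 1/(2*p)
(-4 + R(A))² = (-4 + (½)/(-8))² = (-4 + (½)*(-⅛))² = (-4 - 1/16)² = (-65/16)² = 4225/256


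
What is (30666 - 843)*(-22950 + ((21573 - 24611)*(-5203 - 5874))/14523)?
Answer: -2978829835484/4841 ≈ -6.1533e+8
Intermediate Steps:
(30666 - 843)*(-22950 + ((21573 - 24611)*(-5203 - 5874))/14523) = 29823*(-22950 - 3038*(-11077)*(1/14523)) = 29823*(-22950 + 33651926*(1/14523)) = 29823*(-22950 + 33651926/14523) = 29823*(-299650924/14523) = -2978829835484/4841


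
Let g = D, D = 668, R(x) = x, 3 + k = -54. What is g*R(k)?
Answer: -38076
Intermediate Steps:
k = -57 (k = -3 - 54 = -57)
g = 668
g*R(k) = 668*(-57) = -38076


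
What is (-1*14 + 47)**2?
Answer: 1089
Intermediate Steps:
(-1*14 + 47)**2 = (-14 + 47)**2 = 33**2 = 1089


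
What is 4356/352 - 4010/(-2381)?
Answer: 267799/19048 ≈ 14.059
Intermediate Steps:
4356/352 - 4010/(-2381) = 4356*(1/352) - 4010*(-1/2381) = 99/8 + 4010/2381 = 267799/19048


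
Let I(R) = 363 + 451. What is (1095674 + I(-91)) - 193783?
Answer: 902705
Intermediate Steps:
I(R) = 814
(1095674 + I(-91)) - 193783 = (1095674 + 814) - 193783 = 1096488 - 193783 = 902705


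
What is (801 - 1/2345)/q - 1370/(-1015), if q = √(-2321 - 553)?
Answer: 274/203 - 939172*I*√2874/3369765 ≈ 1.3498 - 14.941*I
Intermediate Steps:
q = I*√2874 (q = √(-2874) = I*√2874 ≈ 53.61*I)
(801 - 1/2345)/q - 1370/(-1015) = (801 - 1/2345)/((I*√2874)) - 1370/(-1015) = (801 - 1*1/2345)*(-I*√2874/2874) - 1370*(-1/1015) = (801 - 1/2345)*(-I*√2874/2874) + 274/203 = 1878344*(-I*√2874/2874)/2345 + 274/203 = -939172*I*√2874/3369765 + 274/203 = 274/203 - 939172*I*√2874/3369765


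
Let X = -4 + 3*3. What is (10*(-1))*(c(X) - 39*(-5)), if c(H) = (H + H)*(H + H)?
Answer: -2950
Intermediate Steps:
X = 5 (X = -4 + 9 = 5)
c(H) = 4*H**2 (c(H) = (2*H)*(2*H) = 4*H**2)
(10*(-1))*(c(X) - 39*(-5)) = (10*(-1))*(4*5**2 - 39*(-5)) = -10*(4*25 + 195) = -10*(100 + 195) = -10*295 = -2950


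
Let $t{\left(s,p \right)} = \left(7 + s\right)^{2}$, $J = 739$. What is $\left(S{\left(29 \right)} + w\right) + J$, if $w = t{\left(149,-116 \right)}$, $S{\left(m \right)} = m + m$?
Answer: $25133$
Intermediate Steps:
$S{\left(m \right)} = 2 m$
$w = 24336$ ($w = \left(7 + 149\right)^{2} = 156^{2} = 24336$)
$\left(S{\left(29 \right)} + w\right) + J = \left(2 \cdot 29 + 24336\right) + 739 = \left(58 + 24336\right) + 739 = 24394 + 739 = 25133$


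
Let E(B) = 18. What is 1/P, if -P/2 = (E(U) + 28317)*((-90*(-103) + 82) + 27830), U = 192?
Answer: -1/2107103940 ≈ -4.7458e-10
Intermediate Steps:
P = -2107103940 (P = -2*(18 + 28317)*((-90*(-103) + 82) + 27830) = -56670*((9270 + 82) + 27830) = -56670*(9352 + 27830) = -56670*37182 = -2*1053551970 = -2107103940)
1/P = 1/(-2107103940) = -1/2107103940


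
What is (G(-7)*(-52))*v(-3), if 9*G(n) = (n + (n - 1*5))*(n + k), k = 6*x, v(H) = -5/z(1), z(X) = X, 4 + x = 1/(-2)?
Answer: 167960/9 ≈ 18662.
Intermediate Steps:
x = -9/2 (x = -4 + 1/(-2) = -4 - 1/2 = -9/2 ≈ -4.5000)
v(H) = -5 (v(H) = -5/1 = -5*1 = -5)
k = -27 (k = 6*(-9/2) = -27)
G(n) = (-27 + n)*(-5 + 2*n)/9 (G(n) = ((n + (n - 1*5))*(n - 27))/9 = ((n + (n - 5))*(-27 + n))/9 = ((n + (-5 + n))*(-27 + n))/9 = ((-5 + 2*n)*(-27 + n))/9 = ((-27 + n)*(-5 + 2*n))/9 = (-27 + n)*(-5 + 2*n)/9)
(G(-7)*(-52))*v(-3) = ((15 - 59/9*(-7) + (2/9)*(-7)**2)*(-52))*(-5) = ((15 + 413/9 + (2/9)*49)*(-52))*(-5) = ((15 + 413/9 + 98/9)*(-52))*(-5) = ((646/9)*(-52))*(-5) = -33592/9*(-5) = 167960/9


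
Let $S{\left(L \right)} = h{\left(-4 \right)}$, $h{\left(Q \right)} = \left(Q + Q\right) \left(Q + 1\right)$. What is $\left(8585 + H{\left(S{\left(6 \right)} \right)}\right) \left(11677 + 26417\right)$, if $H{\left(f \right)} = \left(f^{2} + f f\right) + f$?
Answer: $371835534$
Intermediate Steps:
$h{\left(Q \right)} = 2 Q \left(1 + Q\right)$
$S{\left(L \right)} = 24$ ($S{\left(L \right)} = 2 \left(-4\right) \left(1 - 4\right) = 2 \left(-4\right) \left(-3\right) = 24$)
$H{\left(f \right)} = f + 2 f^{2}$ ($H{\left(f \right)} = \left(f^{2} + f^{2}\right) + f = 2 f^{2} + f = f + 2 f^{2}$)
$\left(8585 + H{\left(S{\left(6 \right)} \right)}\right) \left(11677 + 26417\right) = \left(8585 + 24 \left(1 + 2 \cdot 24\right)\right) \left(11677 + 26417\right) = \left(8585 + 24 \left(1 + 48\right)\right) 38094 = \left(8585 + 24 \cdot 49\right) 38094 = \left(8585 + 1176\right) 38094 = 9761 \cdot 38094 = 371835534$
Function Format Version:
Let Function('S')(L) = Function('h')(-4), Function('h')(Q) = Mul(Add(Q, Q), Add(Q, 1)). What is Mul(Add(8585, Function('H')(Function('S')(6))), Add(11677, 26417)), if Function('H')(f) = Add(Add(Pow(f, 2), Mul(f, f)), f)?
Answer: 371835534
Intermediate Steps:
Function('h')(Q) = Mul(2, Q, Add(1, Q)) (Function('h')(Q) = Mul(Mul(2, Q), Add(1, Q)) = Mul(2, Q, Add(1, Q)))
Function('S')(L) = 24 (Function('S')(L) = Mul(2, -4, Add(1, -4)) = Mul(2, -4, -3) = 24)
Function('H')(f) = Add(f, Mul(2, Pow(f, 2))) (Function('H')(f) = Add(Add(Pow(f, 2), Pow(f, 2)), f) = Add(Mul(2, Pow(f, 2)), f) = Add(f, Mul(2, Pow(f, 2))))
Mul(Add(8585, Function('H')(Function('S')(6))), Add(11677, 26417)) = Mul(Add(8585, Mul(24, Add(1, Mul(2, 24)))), Add(11677, 26417)) = Mul(Add(8585, Mul(24, Add(1, 48))), 38094) = Mul(Add(8585, Mul(24, 49)), 38094) = Mul(Add(8585, 1176), 38094) = Mul(9761, 38094) = 371835534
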